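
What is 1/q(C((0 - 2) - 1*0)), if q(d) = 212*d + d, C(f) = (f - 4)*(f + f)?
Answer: 1/5112 ≈ 0.00019562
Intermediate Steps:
C(f) = 2*f*(-4 + f) (C(f) = (-4 + f)*(2*f) = 2*f*(-4 + f))
q(d) = 213*d
1/q(C((0 - 2) - 1*0)) = 1/(213*(2*((0 - 2) - 1*0)*(-4 + ((0 - 2) - 1*0)))) = 1/(213*(2*(-2 + 0)*(-4 + (-2 + 0)))) = 1/(213*(2*(-2)*(-4 - 2))) = 1/(213*(2*(-2)*(-6))) = 1/(213*24) = 1/5112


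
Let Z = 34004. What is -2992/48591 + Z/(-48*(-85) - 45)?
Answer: 546738548/65354895 ≈ 8.3657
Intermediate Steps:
-2992/48591 + Z/(-48*(-85) - 45) = -2992/48591 + 34004/(-48*(-85) - 45) = -2992*1/48591 + 34004/(4080 - 45) = -2992/48591 + 34004/4035 = 546738548/65354895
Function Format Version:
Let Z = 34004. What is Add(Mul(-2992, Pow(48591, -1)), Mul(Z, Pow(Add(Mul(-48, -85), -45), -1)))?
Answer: Rational(546738548, 65354895) ≈ 8.3657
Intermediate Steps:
Add(Mul(-2992, Pow(48591, -1)), Mul(Z, Pow(Add(Mul(-48, -85), -45), -1))) = Add(Mul(-2992, Pow(48591, -1)), Mul(34004, Pow(Add(Mul(-48, -85), -45), -1))) = Add(Mul(-2992, Rational(1, 48591)), Mul(34004, Pow(Add(4080, -45), -1))) = Add(Rational(-2992, 48591), Mul(34004, Pow(4035, -1))) = Add(Rational(-2992, 48591), Mul(34004, Rational(1, 4035))) = Add(Rational(-2992, 48591), Rational(34004, 4035)) = Rational(546738548, 65354895)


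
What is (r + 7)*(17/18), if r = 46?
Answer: 901/18 ≈ 50.056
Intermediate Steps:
(r + 7)*(17/18) = (46 + 7)*(17/18) = 53*(17*(1/18)) = 53*(17/18) = 901/18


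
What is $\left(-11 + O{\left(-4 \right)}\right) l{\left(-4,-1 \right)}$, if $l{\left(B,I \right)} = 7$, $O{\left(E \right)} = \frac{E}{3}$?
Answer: $- \frac{259}{3} \approx -86.333$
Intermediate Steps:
$O{\left(E \right)} = \frac{E}{3}$ ($O{\left(E \right)} = E \frac{1}{3} = \frac{E}{3}$)
$\left(-11 + O{\left(-4 \right)}\right) l{\left(-4,-1 \right)} = \left(-11 + \frac{1}{3} \left(-4\right)\right) 7 = \left(-11 - \frac{4}{3}\right) 7 = \left(- \frac{37}{3}\right) 7 = - \frac{259}{3}$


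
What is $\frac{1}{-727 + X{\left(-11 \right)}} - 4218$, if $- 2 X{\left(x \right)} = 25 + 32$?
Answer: $- \frac{6373400}{1511} \approx -4218.0$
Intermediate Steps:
$X{\left(x \right)} = - \frac{57}{2}$ ($X{\left(x \right)} = - \frac{25 + 32}{2} = \left(- \frac{1}{2}\right) 57 = - \frac{57}{2}$)
$\frac{1}{-727 + X{\left(-11 \right)}} - 4218 = \frac{1}{-727 - \frac{57}{2}} - 4218 = \frac{1}{- \frac{1511}{2}} - 4218 = - \frac{2}{1511} - 4218 = - \frac{6373400}{1511}$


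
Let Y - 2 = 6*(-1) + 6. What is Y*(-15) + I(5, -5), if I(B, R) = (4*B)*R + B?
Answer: -125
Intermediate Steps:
I(B, R) = B + 4*B*R (I(B, R) = 4*B*R + B = B + 4*B*R)
Y = 2 (Y = 2 + (6*(-1) + 6) = 2 + (-6 + 6) = 2 + 0 = 2)
Y*(-15) + I(5, -5) = 2*(-15) + 5*(1 + 4*(-5)) = -30 + 5*(1 - 20) = -30 + 5*(-19) = -30 - 95 = -125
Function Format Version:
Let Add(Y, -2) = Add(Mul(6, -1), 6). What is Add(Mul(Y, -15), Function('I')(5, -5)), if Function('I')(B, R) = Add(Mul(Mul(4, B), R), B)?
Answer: -125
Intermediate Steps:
Function('I')(B, R) = Add(B, Mul(4, B, R)) (Function('I')(B, R) = Add(Mul(4, B, R), B) = Add(B, Mul(4, B, R)))
Y = 2 (Y = Add(2, Add(Mul(6, -1), 6)) = Add(2, Add(-6, 6)) = Add(2, 0) = 2)
Add(Mul(Y, -15), Function('I')(5, -5)) = Add(Mul(2, -15), Mul(5, Add(1, Mul(4, -5)))) = Add(-30, Mul(5, Add(1, -20))) = Add(-30, Mul(5, -19)) = Add(-30, -95) = -125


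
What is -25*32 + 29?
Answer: -771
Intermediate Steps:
-25*32 + 29 = -800 + 29 = -771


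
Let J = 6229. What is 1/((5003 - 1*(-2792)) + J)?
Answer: 1/14024 ≈ 7.1306e-5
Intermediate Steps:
1/((5003 - 1*(-2792)) + J) = 1/((5003 - 1*(-2792)) + 6229) = 1/((5003 + 2792) + 6229) = 1/(7795 + 6229) = 1/14024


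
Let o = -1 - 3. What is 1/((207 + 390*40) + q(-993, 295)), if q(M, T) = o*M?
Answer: 1/19779 ≈ 5.0559e-5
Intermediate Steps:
o = -4
q(M, T) = -4*M
1/((207 + 390*40) + q(-993, 295)) = 1/((207 + 390*40) - 4*(-993)) = 1/((207 + 15600) + 3972) = 1/(15807 + 3972) = 1/19779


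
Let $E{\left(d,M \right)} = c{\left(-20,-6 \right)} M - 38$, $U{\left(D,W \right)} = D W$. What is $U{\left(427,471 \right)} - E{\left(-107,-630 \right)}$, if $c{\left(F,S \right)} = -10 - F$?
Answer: $207455$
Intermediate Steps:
$E{\left(d,M \right)} = -38 + 10 M$ ($E{\left(d,M \right)} = \left(-10 - -20\right) M - 38 = \left(-10 + 20\right) M - 38 = 10 M - 38 = -38 + 10 M$)
$U{\left(427,471 \right)} - E{\left(-107,-630 \right)} = 427 \cdot 471 - \left(-38 + 10 \left(-630\right)\right) = 201117 - \left(-38 - 6300\right) = 201117 - -6338 = 201117 + 6338 = 207455$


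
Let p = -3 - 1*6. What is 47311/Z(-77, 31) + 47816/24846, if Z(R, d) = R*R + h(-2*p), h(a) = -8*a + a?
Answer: 726482677/72090669 ≈ 10.077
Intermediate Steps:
p = -9 (p = -3 - 6 = -9)
h(a) = -7*a
Z(R, d) = -126 + R² (Z(R, d) = R*R - (-14)*(-9) = R² - 7*18 = R² - 126 = -126 + R²)
47311/Z(-77, 31) + 47816/24846 = 47311/(-126 + (-77)²) + 47816/24846 = 47311/(-126 + 5929) + 47816*(1/24846) = 47311/5803 + 23908/12423 = 726482677/72090669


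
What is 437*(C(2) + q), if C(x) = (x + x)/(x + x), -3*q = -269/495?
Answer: 766498/1485 ≈ 516.16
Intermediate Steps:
q = 269/1485 (q = -(-269)/(3*495) = -⅓*(-269/495) = 269/1485 ≈ 0.18114)
C(x) = 1 (C(x) = (2*x)/((2*x)) = (2*x)*(1/(2*x)) = 1)
437*(C(2) + q) = 437*(1 + 269/1485) = 437*(1754/1485) = 766498/1485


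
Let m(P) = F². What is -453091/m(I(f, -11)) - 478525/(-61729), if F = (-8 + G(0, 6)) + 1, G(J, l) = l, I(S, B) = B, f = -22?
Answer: -27968375814/61729 ≈ -4.5308e+5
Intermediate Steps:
F = -1 (F = (-8 + 6) + 1 = -2 + 1 = -1)
m(P) = 1 (m(P) = (-1)² = 1)
-453091/m(I(f, -11)) - 478525/(-61729) = -453091/1 - 478525/(-61729) = -453091*1 - 478525*(-1/61729) = -453091 + 478525/61729 = -27968375814/61729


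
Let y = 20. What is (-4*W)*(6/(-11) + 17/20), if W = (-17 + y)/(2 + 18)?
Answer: -201/1100 ≈ -0.18273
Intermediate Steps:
W = 3/20 (W = (-17 + 20)/(2 + 18) = 3/20 ≈ 0.15000)
(-4*W)*(6/(-11) + 17/20) = (-4*3/20)*(6/(-11) + 17/20) = -3*(6*(-1/11) + 17*(1/20))/5 = -3*(-6/11 + 17/20)/5 = -⅗*67/220 = -201/1100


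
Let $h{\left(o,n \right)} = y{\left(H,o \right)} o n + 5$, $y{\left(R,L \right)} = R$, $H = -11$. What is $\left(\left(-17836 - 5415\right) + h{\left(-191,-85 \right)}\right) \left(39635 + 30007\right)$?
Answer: $-14055914502$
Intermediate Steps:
$h{\left(o,n \right)} = 5 - 11 n o$ ($h{\left(o,n \right)} = - 11 o n + 5 = - 11 n o + 5 = 5 - 11 n o$)
$\left(\left(-17836 - 5415\right) + h{\left(-191,-85 \right)}\right) \left(39635 + 30007\right) = \left(\left(-17836 - 5415\right) + \left(5 - \left(-935\right) \left(-191\right)\right)\right) \left(39635 + 30007\right) = \left(-23251 + \left(5 - 178585\right)\right) 69642 = \left(-23251 - 178580\right) 69642 = \left(-201831\right) 69642 = -14055914502$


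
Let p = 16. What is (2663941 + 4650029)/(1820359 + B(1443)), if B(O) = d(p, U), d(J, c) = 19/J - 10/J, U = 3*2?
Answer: 117023520/29125753 ≈ 4.0179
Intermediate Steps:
U = 6
d(J, c) = 9/J
B(O) = 9/16
(2663941 + 4650029)/(1820359 + B(1443)) = (2663941 + 4650029)/(1820359 + 9/16) = 7313970/(29125753/16) = 7313970*(16/29125753) = 117023520/29125753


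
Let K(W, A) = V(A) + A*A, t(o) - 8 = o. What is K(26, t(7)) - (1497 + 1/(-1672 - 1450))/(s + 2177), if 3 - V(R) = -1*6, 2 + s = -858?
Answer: 957458083/4111674 ≈ 232.86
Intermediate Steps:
s = -860 (s = -2 - 858 = -860)
t(o) = 8 + o
V(R) = 9 (V(R) = 3 - (-1)*6 = 3 - 1*(-6) = 3 + 6 = 9)
K(W, A) = 9 + A² (K(W, A) = 9 + A*A = 9 + A²)
K(26, t(7)) - (1497 + 1/(-1672 - 1450))/(s + 2177) = (9 + (8 + 7)²) - (1497 + 1/(-1672 - 1450))/(-860 + 2177) = (9 + 15²) - (1497 + 1/(-3122))/1317 = (9 + 225) - (1497 - 1/3122)/1317 = 234 - 4673633/(3122*1317) = 234 - 1*4673633/4111674 = 234 - 4673633/4111674 = 957458083/4111674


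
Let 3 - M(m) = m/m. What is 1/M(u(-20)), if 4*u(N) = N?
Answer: 1/2 ≈ 0.50000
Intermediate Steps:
u(N) = N/4
M(m) = 2 (M(m) = 3 - m/m = 3 - 1*1 = 3 - 1 = 2)
1/M(u(-20)) = 1/2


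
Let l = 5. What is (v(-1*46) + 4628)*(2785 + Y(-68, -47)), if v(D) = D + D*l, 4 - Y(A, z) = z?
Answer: 12342272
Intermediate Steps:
Y(A, z) = 4 - z
v(D) = 6*D (v(D) = D + D*5 = D + 5*D = 6*D)
(v(-1*46) + 4628)*(2785 + Y(-68, -47)) = (6*(-1*46) + 4628)*(2785 + (4 - 1*(-47))) = (6*(-46) + 4628)*(2785 + (4 + 47)) = (-276 + 4628)*(2785 + 51) = 4352*2836 = 12342272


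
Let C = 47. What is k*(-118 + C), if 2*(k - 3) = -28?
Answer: 781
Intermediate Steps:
k = -11 (k = 3 + (½)*(-28) = 3 - 14 = -11)
k*(-118 + C) = -11*(-118 + 47) = -11*(-71) = 781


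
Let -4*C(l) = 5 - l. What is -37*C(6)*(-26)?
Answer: 481/2 ≈ 240.50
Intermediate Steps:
C(l) = -5/4 + l/4 (C(l) = -(5 - l)/4 = -5/4 + l/4)
-37*C(6)*(-26) = -37*(-5/4 + (¼)*6)*(-26) = -37*(-5/4 + 3/2)*(-26) = -37*¼*(-26) = -37/4*(-26) = 481/2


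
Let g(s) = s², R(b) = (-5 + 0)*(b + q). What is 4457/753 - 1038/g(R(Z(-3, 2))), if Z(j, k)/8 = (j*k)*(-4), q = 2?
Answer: 2096404843/354248850 ≈ 5.9179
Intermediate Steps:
Z(j, k) = -32*j*k (Z(j, k) = 8*((j*k)*(-4)) = 8*(-4*j*k) = -32*j*k)
R(b) = -10 - 5*b (R(b) = (-5 + 0)*(b + 2) = -5*(2 + b) = -10 - 5*b)
4457/753 - 1038/g(R(Z(-3, 2))) = 4457/753 - 1038/(-10 - (-160)*(-3)*2)² = 4457*(1/753) - 1038/(-10 - 5*192)² = 4457/753 - 1038/(-10 - 960)² = 4457/753 - 1038/((-970)²) = 4457/753 - 1038/940900 = 4457/753 - 1038*1/940900 = 4457/753 - 519/470450 = 2096404843/354248850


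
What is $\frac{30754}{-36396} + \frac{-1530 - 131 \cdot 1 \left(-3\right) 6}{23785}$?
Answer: $- \frac{350674001}{432839430} \approx -0.81017$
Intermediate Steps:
$\frac{30754}{-36396} + \frac{-1530 - 131 \cdot 1 \left(-3\right) 6}{23785} = 30754 \left(- \frac{1}{36396}\right) + \left(-1530 - 131 \left(\left(-3\right) 6\right)\right) \frac{1}{23785} = - \frac{15377}{18198} + \left(-1530 - 131 \left(-18\right)\right) \frac{1}{23785} = - \frac{15377}{18198} + \left(-1530 - -2358\right) \frac{1}{23785} = - \frac{15377}{18198} + \left(-1530 + 2358\right) \frac{1}{23785} = - \frac{15377}{18198} + 828 \cdot \frac{1}{23785} = - \frac{15377}{18198} + \frac{828}{23785} = - \frac{350674001}{432839430}$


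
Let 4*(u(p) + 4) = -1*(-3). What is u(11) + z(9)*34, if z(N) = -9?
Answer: -1237/4 ≈ -309.25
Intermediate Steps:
u(p) = -13/4 (u(p) = -4 + (-1*(-3))/4 = -4 + (1/4)*3 = -4 + 3/4 = -13/4)
u(11) + z(9)*34 = -13/4 - 9*34 = -13/4 - 306 = -1237/4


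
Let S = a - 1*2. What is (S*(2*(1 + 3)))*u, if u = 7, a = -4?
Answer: -336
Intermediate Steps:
S = -6 (S = -4 - 1*2 = -4 - 2 = -6)
(S*(2*(1 + 3)))*u = -12*(1 + 3)*7 = -12*4*7 = -6*8*7 = -48*7 = -336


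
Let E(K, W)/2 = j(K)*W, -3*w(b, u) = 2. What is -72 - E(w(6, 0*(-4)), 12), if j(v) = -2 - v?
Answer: -40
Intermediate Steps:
w(b, u) = -⅔ (w(b, u) = -⅓*2 = -⅔)
E(K, W) = 2*W*(-2 - K) (E(K, W) = 2*((-2 - K)*W) = 2*(W*(-2 - K)) = 2*W*(-2 - K))
-72 - E(w(6, 0*(-4)), 12) = -72 - (-2)*12*(2 - ⅔) = -72 - (-2)*12*4/3 = -72 - 1*(-32) = -72 + 32 = -40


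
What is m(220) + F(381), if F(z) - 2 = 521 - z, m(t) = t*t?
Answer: 48542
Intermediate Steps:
m(t) = t**2
F(z) = 523 - z (F(z) = 2 + (521 - z) = 523 - z)
m(220) + F(381) = 220**2 + (523 - 1*381) = 48400 + (523 - 381) = 48400 + 142 = 48542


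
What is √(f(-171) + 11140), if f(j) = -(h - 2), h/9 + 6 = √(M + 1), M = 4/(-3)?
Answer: √(11196 - 3*I*√3) ≈ 105.81 - 0.0246*I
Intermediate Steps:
M = -4/3 (M = 4*(-⅓) = -4/3 ≈ -1.3333)
h = -54 + 3*I*√3 (h = -54 + 9*√(-4/3 + 1) = -54 + 9*√(-⅓) = -54 + 9*(I*√3/3) = -54 + 3*I*√3 ≈ -54.0 + 5.1962*I)
f(j) = 56 - 3*I*√3 (f(j) = -((-54 + 3*I*√3) - 2) = -(-56 + 3*I*√3) = 56 - 3*I*√3)
√(f(-171) + 11140) = √((56 - 3*I*√3) + 11140) = √(11196 - 3*I*√3)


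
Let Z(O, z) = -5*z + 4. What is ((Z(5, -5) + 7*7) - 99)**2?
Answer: 441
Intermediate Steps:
Z(O, z) = 4 - 5*z
((Z(5, -5) + 7*7) - 99)**2 = (((4 - 5*(-5)) + 7*7) - 99)**2 = (((4 + 25) + 49) - 99)**2 = ((29 + 49) - 99)**2 = (78 - 99)**2 = (-21)**2 = 441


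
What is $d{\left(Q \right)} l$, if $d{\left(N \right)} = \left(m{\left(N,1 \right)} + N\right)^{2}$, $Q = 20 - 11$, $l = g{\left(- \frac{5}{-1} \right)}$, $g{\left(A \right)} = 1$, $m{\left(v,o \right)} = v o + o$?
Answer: $361$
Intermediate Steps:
$m{\left(v,o \right)} = o + o v$ ($m{\left(v,o \right)} = o v + o = o + o v$)
$l = 1$
$Q = 9$ ($Q = 20 - 11 = 9$)
$d{\left(N \right)} = \left(1 + 2 N\right)^{2}$ ($d{\left(N \right)} = \left(1 \left(1 + N\right) + N\right)^{2} = \left(\left(1 + N\right) + N\right)^{2} = \left(1 + 2 N\right)^{2}$)
$d{\left(Q \right)} l = \left(1 + 2 \cdot 9\right)^{2} \cdot 1 = \left(1 + 18\right)^{2} \cdot 1 = 19^{2} \cdot 1 = 361 \cdot 1 = 361$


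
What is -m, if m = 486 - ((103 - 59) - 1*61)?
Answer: -503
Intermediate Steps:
m = 503 (m = 486 - (44 - 61) = 486 - 1*(-17) = 486 + 17 = 503)
-m = -1*503 = -503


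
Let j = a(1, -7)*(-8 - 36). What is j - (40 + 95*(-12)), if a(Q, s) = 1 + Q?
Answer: 1012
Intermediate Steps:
j = -88 (j = (1 + 1)*(-8 - 36) = 2*(-44) = -88)
j - (40 + 95*(-12)) = -88 - (40 + 95*(-12)) = -88 - (40 - 1140) = -88 - 1*(-1100) = -88 + 1100 = 1012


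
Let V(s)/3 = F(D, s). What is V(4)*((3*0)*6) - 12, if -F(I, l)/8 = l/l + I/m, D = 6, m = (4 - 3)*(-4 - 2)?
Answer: -12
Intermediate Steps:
m = -6 (m = 1*(-6) = -6)
F(I, l) = -8 + 4*I/3 (F(I, l) = -8*(l/l + I/(-6)) = -8*(1 + I*(-1/6)) = -8*(1 - I/6) = -8 + 4*I/3)
V(s) = 0 (V(s) = 3*(-8 + (4/3)*6) = 3*(-8 + 8) = 3*0 = 0)
V(4)*((3*0)*6) - 12 = 0*((3*0)*6) - 12 = 0*(0*6) - 12 = 0*0 - 12 = 0 - 12 = -12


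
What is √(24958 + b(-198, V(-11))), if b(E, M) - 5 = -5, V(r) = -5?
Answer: √24958 ≈ 157.98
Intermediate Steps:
b(E, M) = 0 (b(E, M) = 5 - 5 = 0)
√(24958 + b(-198, V(-11))) = √(24958 + 0) = √24958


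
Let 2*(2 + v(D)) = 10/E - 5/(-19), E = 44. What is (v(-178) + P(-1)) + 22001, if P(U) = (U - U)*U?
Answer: 18391369/836 ≈ 21999.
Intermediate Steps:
v(D) = -1467/836 (v(D) = -2 + (10/44 - 5/(-19))/2 = -2 + (10*(1/44) - 5*(-1/19))/2 = -2 + (5/22 + 5/19)/2 = -2 + (½)*(205/418) = -2 + 205/836 = -1467/836)
P(U) = 0 (P(U) = 0*U = 0)
(v(-178) + P(-1)) + 22001 = (-1467/836 + 0) + 22001 = -1467/836 + 22001 = 18391369/836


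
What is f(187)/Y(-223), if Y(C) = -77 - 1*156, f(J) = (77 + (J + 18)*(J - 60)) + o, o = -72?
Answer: -26040/233 ≈ -111.76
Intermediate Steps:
f(J) = 5 + (-60 + J)*(18 + J) (f(J) = (77 + (J + 18)*(J - 60)) - 72 = (77 + (18 + J)*(-60 + J)) - 72 = (77 + (-60 + J)*(18 + J)) - 72 = 5 + (-60 + J)*(18 + J))
Y(C) = -233 (Y(C) = -77 - 156 = -233)
f(187)/Y(-223) = (-1075 + 187² - 42*187)/(-233) = (-1075 + 34969 - 7854)*(-1/233) = 26040*(-1/233) = -26040/233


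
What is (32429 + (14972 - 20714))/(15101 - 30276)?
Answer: -26687/15175 ≈ -1.7586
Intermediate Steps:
(32429 + (14972 - 20714))/(15101 - 30276) = (32429 - 5742)/(-15175) = 26687*(-1/15175) = -26687/15175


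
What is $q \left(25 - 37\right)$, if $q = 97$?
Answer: $-1164$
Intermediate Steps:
$q \left(25 - 37\right) = 97 \left(25 - 37\right) = 97 \left(-12\right) = -1164$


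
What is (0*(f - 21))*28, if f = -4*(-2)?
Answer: 0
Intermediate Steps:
f = 8
(0*(f - 21))*28 = (0*(8 - 21))*28 = (0*(-13))*28 = 0*28 = 0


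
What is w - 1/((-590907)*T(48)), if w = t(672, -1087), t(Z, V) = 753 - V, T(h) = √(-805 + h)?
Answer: 1840 - I*√757/447316599 ≈ 1840.0 - 6.1508e-8*I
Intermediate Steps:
w = 1840 (w = 753 - 1*(-1087) = 753 + 1087 = 1840)
w - 1/((-590907)*T(48)) = 1840 - 1/((-590907)*(√(-805 + 48))) = 1840 - (-1)/(590907*(√(-757))) = 1840 - (-1)/(590907*(I*√757)) = 1840 - (-1)*(-I*√757/757)/590907 = 1840 - I*√757/447316599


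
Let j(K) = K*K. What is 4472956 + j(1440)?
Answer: 6546556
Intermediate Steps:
j(K) = K²
4472956 + j(1440) = 4472956 + 1440² = 4472956 + 2073600 = 6546556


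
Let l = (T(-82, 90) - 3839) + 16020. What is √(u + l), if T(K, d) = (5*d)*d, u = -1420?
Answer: √51261 ≈ 226.41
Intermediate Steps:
T(K, d) = 5*d²
l = 52681 (l = (5*90² - 3839) + 16020 = (5*8100 - 3839) + 16020 = (40500 - 3839) + 16020 = 36661 + 16020 = 52681)
√(u + l) = √(-1420 + 52681) = √51261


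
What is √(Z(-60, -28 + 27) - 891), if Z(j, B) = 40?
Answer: I*√851 ≈ 29.172*I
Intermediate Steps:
√(Z(-60, -28 + 27) - 891) = √(40 - 891) = √(-851) = I*√851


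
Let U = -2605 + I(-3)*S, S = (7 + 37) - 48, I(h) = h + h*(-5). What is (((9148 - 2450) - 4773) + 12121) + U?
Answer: 11393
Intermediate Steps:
I(h) = -4*h (I(h) = h - 5*h = -4*h)
S = -4 (S = 44 - 48 = -4)
U = -2653 (U = -2605 - 4*(-3)*(-4) = -2605 + 12*(-4) = -2605 - 48 = -2653)
(((9148 - 2450) - 4773) + 12121) + U = (((9148 - 2450) - 4773) + 12121) - 2653 = ((6698 - 4773) + 12121) - 2653 = (1925 + 12121) - 2653 = 14046 - 2653 = 11393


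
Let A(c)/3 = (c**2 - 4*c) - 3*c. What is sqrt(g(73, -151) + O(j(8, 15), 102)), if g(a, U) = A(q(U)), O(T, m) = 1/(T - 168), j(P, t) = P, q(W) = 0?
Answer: I*sqrt(10)/40 ≈ 0.079057*I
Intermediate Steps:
O(T, m) = 1/(-168 + T)
A(c) = -21*c + 3*c**2 (A(c) = 3*((c**2 - 4*c) - 3*c) = 3*(c**2 - 7*c) = -21*c + 3*c**2)
g(a, U) = 0 (g(a, U) = 3*0*(-7 + 0) = 3*0*(-7) = 0)
sqrt(g(73, -151) + O(j(8, 15), 102)) = sqrt(0 + 1/(-168 + 8)) = sqrt(0 + 1/(-160)) = sqrt(0 - 1/160) = sqrt(-1/160) = I*sqrt(10)/40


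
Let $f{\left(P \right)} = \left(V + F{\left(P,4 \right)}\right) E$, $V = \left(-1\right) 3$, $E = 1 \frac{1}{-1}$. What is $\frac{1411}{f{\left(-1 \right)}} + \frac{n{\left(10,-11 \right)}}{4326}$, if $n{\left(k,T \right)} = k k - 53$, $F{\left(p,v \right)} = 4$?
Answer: $- \frac{6103939}{4326} \approx -1411.0$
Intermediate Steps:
$E = -1$ ($E = 1 \left(-1\right) = -1$)
$V = -3$
$n{\left(k,T \right)} = -53 + k^{2}$ ($n{\left(k,T \right)} = k^{2} - 53 = -53 + k^{2}$)
$f{\left(P \right)} = -1$ ($f{\left(P \right)} = \left(-3 + 4\right) \left(-1\right) = 1 \left(-1\right) = -1$)
$\frac{1411}{f{\left(-1 \right)}} + \frac{n{\left(10,-11 \right)}}{4326} = \frac{1411}{-1} + \frac{-53 + 10^{2}}{4326} = 1411 \left(-1\right) + \left(-53 + 100\right) \frac{1}{4326} = -1411 + 47 \cdot \frac{1}{4326} = -1411 + \frac{47}{4326} = - \frac{6103939}{4326}$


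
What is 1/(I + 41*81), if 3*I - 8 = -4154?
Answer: 1/1939 ≈ 0.00051573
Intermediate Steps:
I = -1382 (I = 8/3 + (⅓)*(-4154) = 8/3 - 4154/3 = -1382)
1/(I + 41*81) = 1/(-1382 + 41*81) = 1/(-1382 + 3321) = 1/1939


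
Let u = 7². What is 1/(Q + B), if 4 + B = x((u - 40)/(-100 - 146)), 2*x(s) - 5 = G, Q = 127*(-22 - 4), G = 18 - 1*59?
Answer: -1/3324 ≈ -0.00030084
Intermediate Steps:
G = -41 (G = 18 - 59 = -41)
u = 49
Q = -3302 (Q = 127*(-26) = -3302)
x(s) = -18 (x(s) = 5/2 + (½)*(-41) = 5/2 - 41/2 = -18)
B = -22 (B = -4 - 18 = -22)
1/(Q + B) = 1/(-3302 - 22) = 1/(-3324) = -1/3324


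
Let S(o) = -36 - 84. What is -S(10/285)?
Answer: 120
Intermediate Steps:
S(o) = -120
-S(10/285) = -1*(-120) = 120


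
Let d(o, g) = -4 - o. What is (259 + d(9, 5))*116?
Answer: 28536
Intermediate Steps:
(259 + d(9, 5))*116 = (259 + (-4 - 1*9))*116 = (259 + (-4 - 9))*116 = (259 - 13)*116 = 246*116 = 28536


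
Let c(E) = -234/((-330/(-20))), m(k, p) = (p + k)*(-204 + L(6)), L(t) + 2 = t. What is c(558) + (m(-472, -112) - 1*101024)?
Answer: 173380/11 ≈ 15762.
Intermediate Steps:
L(t) = -2 + t
m(k, p) = -200*k - 200*p (m(k, p) = (p + k)*(-204 + (-2 + 6)) = (k + p)*(-204 + 4) = (k + p)*(-200) = -200*k - 200*p)
c(E) = -156/11 (c(E) = -234/((-330*(-1/20))) = -234/33/2 = -234*2/33 = -156/11)
c(558) + (m(-472, -112) - 1*101024) = -156/11 + ((-200*(-472) - 200*(-112)) - 1*101024) = -156/11 + ((94400 + 22400) - 101024) = -156/11 + (116800 - 101024) = -156/11 + 15776 = 173380/11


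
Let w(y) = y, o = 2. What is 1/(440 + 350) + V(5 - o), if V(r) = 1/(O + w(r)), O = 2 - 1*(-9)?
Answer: 201/2765 ≈ 0.072694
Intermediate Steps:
O = 11 (O = 2 + 9 = 11)
V(r) = 1/(11 + r)
1/(440 + 350) + V(5 - o) = 1/(440 + 350) + 1/(11 + (5 - 1*2)) = 1/790 + 1/(11 + (5 - 2)) = 1/790 + 1/(11 + 3) = 1/790 + 1/14 = 201/2765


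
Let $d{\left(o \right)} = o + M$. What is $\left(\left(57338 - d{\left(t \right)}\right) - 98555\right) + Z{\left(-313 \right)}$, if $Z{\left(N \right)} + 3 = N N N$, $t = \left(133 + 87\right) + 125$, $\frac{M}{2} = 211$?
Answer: $-30706284$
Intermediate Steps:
$M = 422$ ($M = 2 \cdot 211 = 422$)
$t = 345$ ($t = 220 + 125 = 345$)
$Z{\left(N \right)} = -3 + N^{3}$ ($Z{\left(N \right)} = -3 + N N N = -3 + N^{2} N = -3 + N^{3}$)
$d{\left(o \right)} = 422 + o$ ($d{\left(o \right)} = o + 422 = 422 + o$)
$\left(\left(57338 - d{\left(t \right)}\right) - 98555\right) + Z{\left(-313 \right)} = \left(\left(57338 - \left(422 + 345\right)\right) - 98555\right) + \left(-3 + \left(-313\right)^{3}\right) = \left(\left(57338 - 767\right) - 98555\right) - 30664300 = \left(56571 - 98555\right) - 30664300 = -41984 - 30664300 = -30706284$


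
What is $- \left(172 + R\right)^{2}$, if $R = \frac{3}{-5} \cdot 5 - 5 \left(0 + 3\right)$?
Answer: $-23716$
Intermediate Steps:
$R = -18$ ($R = 3 \left(- \frac{1}{5}\right) 5 - 15 = \left(- \frac{3}{5}\right) 5 - 15 = -3 - 15 = -18$)
$- \left(172 + R\right)^{2} = - \left(172 - 18\right)^{2} = - 154^{2} = \left(-1\right) 23716 = -23716$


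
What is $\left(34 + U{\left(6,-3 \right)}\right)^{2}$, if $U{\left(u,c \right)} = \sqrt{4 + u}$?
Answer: $\left(34 + \sqrt{10}\right)^{2} \approx 1381.0$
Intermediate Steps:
$\left(34 + U{\left(6,-3 \right)}\right)^{2} = \left(34 + \sqrt{4 + 6}\right)^{2} = \left(34 + \sqrt{10}\right)^{2}$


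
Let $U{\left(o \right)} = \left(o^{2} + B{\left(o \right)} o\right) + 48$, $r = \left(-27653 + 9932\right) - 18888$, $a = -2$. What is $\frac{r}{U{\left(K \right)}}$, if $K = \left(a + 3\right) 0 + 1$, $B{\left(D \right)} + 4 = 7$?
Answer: $- \frac{36609}{52} \approx -704.02$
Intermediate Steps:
$r = -36609$ ($r = -17721 - 18888 = -36609$)
$B{\left(D \right)} = 3$ ($B{\left(D \right)} = -4 + 7 = 3$)
$K = 1$ ($K = \left(-2 + 3\right) 0 + 1 = 1 \cdot 0 + 1 = 0 + 1 = 1$)
$U{\left(o \right)} = 48 + o^{2} + 3 o$ ($U{\left(o \right)} = \left(o^{2} + 3 o\right) + 48 = 48 + o^{2} + 3 o$)
$\frac{r}{U{\left(K \right)}} = - \frac{36609}{48 + 1^{2} + 3 \cdot 1} = - \frac{36609}{48 + 1 + 3} = - \frac{36609}{52}$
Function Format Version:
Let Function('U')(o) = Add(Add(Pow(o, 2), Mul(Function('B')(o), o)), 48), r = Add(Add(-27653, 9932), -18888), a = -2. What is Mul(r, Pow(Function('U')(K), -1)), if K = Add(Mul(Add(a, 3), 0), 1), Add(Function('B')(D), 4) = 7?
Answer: Rational(-36609, 52) ≈ -704.02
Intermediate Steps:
r = -36609 (r = Add(-17721, -18888) = -36609)
Function('B')(D) = 3 (Function('B')(D) = Add(-4, 7) = 3)
K = 1 (K = Add(Mul(Add(-2, 3), 0), 1) = Add(Mul(1, 0), 1) = Add(0, 1) = 1)
Function('U')(o) = Add(48, Pow(o, 2), Mul(3, o)) (Function('U')(o) = Add(Add(Pow(o, 2), Mul(3, o)), 48) = Add(48, Pow(o, 2), Mul(3, o)))
Mul(r, Pow(Function('U')(K), -1)) = Mul(-36609, Pow(Add(48, Pow(1, 2), Mul(3, 1)), -1)) = Mul(-36609, Pow(Add(48, 1, 3), -1)) = Mul(-36609, Pow(52, -1)) = Mul(-36609, Rational(1, 52)) = Rational(-36609, 52)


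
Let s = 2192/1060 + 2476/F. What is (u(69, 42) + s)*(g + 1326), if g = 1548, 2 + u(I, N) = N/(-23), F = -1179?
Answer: -26560917872/2395335 ≈ -11089.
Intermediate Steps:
u(I, N) = -2 - N/23 (u(I, N) = -2 + N/(-23) = -2 + N*(-1/23) = -2 - N/23)
s = -10048/312435 (s = 2192/1060 + 2476/(-1179) = 2192*(1/1060) + 2476*(-1/1179) = 548/265 - 2476/1179 = -10048/312435 ≈ -0.032160)
(u(69, 42) + s)*(g + 1326) = ((-2 - 1/23*42) - 10048/312435)*(1548 + 1326) = ((-2 - 42/23) - 10048/312435)*2874 = (-88/23 - 10048/312435)*2874 = -27725384/7186005*2874 = -26560917872/2395335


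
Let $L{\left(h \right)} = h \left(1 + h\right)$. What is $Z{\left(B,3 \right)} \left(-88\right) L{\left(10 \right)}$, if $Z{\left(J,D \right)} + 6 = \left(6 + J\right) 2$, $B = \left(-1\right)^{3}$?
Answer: $-38720$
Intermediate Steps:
$B = -1$
$Z{\left(J,D \right)} = 6 + 2 J$ ($Z{\left(J,D \right)} = -6 + \left(6 + J\right) 2 = -6 + \left(12 + 2 J\right) = 6 + 2 J$)
$Z{\left(B,3 \right)} \left(-88\right) L{\left(10 \right)} = \left(6 + 2 \left(-1\right)\right) \left(-88\right) 10 \left(1 + 10\right) = \left(6 - 2\right) \left(-88\right) 10 \cdot 11 = 4 \left(-88\right) 110 = \left(-352\right) 110 = -38720$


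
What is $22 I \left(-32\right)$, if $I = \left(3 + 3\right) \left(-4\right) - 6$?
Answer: $21120$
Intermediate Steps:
$I = -30$ ($I = 6 \left(-4\right) - 6 = -24 - 6 = -30$)
$22 I \left(-32\right) = 22 \left(-30\right) \left(-32\right) = \left(-660\right) \left(-32\right) = 21120$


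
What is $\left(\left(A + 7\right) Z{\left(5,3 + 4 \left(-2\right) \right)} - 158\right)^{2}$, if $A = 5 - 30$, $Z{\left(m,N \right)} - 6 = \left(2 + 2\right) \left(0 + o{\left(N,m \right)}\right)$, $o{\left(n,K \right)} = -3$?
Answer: $2500$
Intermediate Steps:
$Z{\left(m,N \right)} = -6$ ($Z{\left(m,N \right)} = 6 + \left(2 + 2\right) \left(0 - 3\right) = 6 + 4 \left(-3\right) = 6 - 12 = -6$)
$A = -25$ ($A = 5 - 30 = -25$)
$\left(\left(A + 7\right) Z{\left(5,3 + 4 \left(-2\right) \right)} - 158\right)^{2} = \left(\left(-25 + 7\right) \left(-6\right) - 158\right)^{2} = \left(\left(-18\right) \left(-6\right) - 158\right)^{2} = \left(108 - 158\right)^{2} = \left(-50\right)^{2} = 2500$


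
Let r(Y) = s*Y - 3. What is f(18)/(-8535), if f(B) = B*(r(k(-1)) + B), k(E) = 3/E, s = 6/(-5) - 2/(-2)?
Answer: -468/14225 ≈ -0.032900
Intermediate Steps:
s = -⅕ (s = 6*(-⅕) - 2*(-½) = -6/5 + 1 = -⅕ ≈ -0.20000)
r(Y) = -3 - Y/5 (r(Y) = -Y/5 - 3 = -3 - Y/5)
f(B) = B*(-12/5 + B) (f(B) = B*((-3 - 3/(5*(-1))) + B) = B*((-3 - 3*(-1)/5) + B) = B*((-3 - ⅕*(-3)) + B) = B*((-3 + ⅗) + B) = B*(-12/5 + B))
f(18)/(-8535) = ((⅕)*18*(-12 + 5*18))/(-8535) = ((⅕)*18*(-12 + 90))*(-1/8535) = ((⅕)*18*78)*(-1/8535) = (1404/5)*(-1/8535) = -468/14225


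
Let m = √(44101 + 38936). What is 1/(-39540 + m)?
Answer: -13180/521109521 - √83037/1563328563 ≈ -2.5477e-5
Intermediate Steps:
m = √83037 ≈ 288.16
1/(-39540 + m) = 1/(-39540 + √83037)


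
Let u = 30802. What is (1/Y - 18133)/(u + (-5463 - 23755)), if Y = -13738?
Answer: -249111155/21760992 ≈ -11.448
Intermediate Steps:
(1/Y - 18133)/(u + (-5463 - 23755)) = (1/(-13738) - 18133)/(30802 + (-5463 - 23755)) = (-1/13738 - 18133)/(30802 - 29218) = -249111155/13738/1584 = -249111155/13738*1/1584 = -249111155/21760992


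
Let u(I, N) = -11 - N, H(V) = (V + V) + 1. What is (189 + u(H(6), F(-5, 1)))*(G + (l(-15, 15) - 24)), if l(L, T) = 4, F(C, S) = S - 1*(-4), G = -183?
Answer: -35119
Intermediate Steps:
F(C, S) = 4 + S (F(C, S) = S + 4 = 4 + S)
H(V) = 1 + 2*V (H(V) = 2*V + 1 = 1 + 2*V)
(189 + u(H(6), F(-5, 1)))*(G + (l(-15, 15) - 24)) = (189 + (-11 - (4 + 1)))*(-183 + (4 - 24)) = (189 + (-11 - 1*5))*(-183 - 20) = (189 + (-11 - 5))*(-203) = (189 - 16)*(-203) = 173*(-203) = -35119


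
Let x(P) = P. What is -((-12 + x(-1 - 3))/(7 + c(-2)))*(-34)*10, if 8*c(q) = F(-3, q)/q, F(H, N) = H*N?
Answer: -43520/53 ≈ -821.13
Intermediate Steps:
c(q) = -3/8 (c(q) = ((-3*q)/q)/8 = (1/8)*(-3) = -3/8)
-((-12 + x(-1 - 3))/(7 + c(-2)))*(-34)*10 = -((-12 + (-1 - 3))/(7 - 3/8))*(-34)*10 = -((-12 - 4)/(53/8))*(-34)*10 = --16*8/53*(-34)*10 = -(-128/53*(-34))*10 = -4352*10/53 = -1*43520/53 = -43520/53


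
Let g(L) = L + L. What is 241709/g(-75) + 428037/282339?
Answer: -7575519089/4705650 ≈ -1609.9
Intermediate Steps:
g(L) = 2*L
241709/g(-75) + 428037/282339 = 241709/((2*(-75))) + 428037/282339 = 241709/(-150) + 428037*(1/282339) = 241709*(-1/150) + 142679/94113 = -241709/150 + 142679/94113 = -7575519089/4705650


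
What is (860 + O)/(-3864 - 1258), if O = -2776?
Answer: 958/2561 ≈ 0.37407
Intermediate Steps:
(860 + O)/(-3864 - 1258) = (860 - 2776)/(-3864 - 1258) = -1916/(-5122) = -1916*(-1/5122) = 958/2561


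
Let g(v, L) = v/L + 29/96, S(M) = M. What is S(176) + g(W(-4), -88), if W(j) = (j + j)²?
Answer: 185407/1056 ≈ 175.57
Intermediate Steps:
W(j) = 4*j² (W(j) = (2*j)² = 4*j²)
g(v, L) = 29/96 + v/L (g(v, L) = v/L + 29*(1/96) = v/L + 29/96 = 29/96 + v/L)
S(176) + g(W(-4), -88) = 176 + (29/96 + (4*(-4)²)/(-88)) = 176 + (29/96 + (4*16)*(-1/88)) = 176 + (29/96 + 64*(-1/88)) = 176 + (29/96 - 8/11) = 176 - 449/1056 = 185407/1056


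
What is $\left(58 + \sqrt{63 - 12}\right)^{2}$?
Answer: $\left(58 + \sqrt{51}\right)^{2} \approx 4243.4$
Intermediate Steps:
$\left(58 + \sqrt{63 - 12}\right)^{2} = \left(58 + \sqrt{51}\right)^{2}$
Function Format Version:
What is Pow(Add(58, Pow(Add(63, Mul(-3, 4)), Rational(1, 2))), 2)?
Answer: Pow(Add(58, Pow(51, Rational(1, 2))), 2) ≈ 4243.4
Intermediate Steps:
Pow(Add(58, Pow(Add(63, Mul(-3, 4)), Rational(1, 2))), 2) = Pow(Add(58, Pow(Add(63, -12), Rational(1, 2))), 2) = Pow(Add(58, Pow(51, Rational(1, 2))), 2)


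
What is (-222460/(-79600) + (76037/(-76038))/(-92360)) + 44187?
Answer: 12351498950317147/279510213264 ≈ 44190.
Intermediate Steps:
(-222460/(-79600) + (76037/(-76038))/(-92360)) + 44187 = (-222460*(-1/79600) + (76037*(-1/76038))*(-1/92360)) + 44187 = (11123/3980 - 76037/76038*(-1/92360)) + 44187 = (11123/3980 + 76037/7022869680) + 44187 = 781156820779/279510213264 + 44187 = 12351498950317147/279510213264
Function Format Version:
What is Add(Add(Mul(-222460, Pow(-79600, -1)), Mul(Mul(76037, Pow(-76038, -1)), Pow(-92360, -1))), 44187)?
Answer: Rational(12351498950317147, 279510213264) ≈ 44190.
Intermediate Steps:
Add(Add(Mul(-222460, Pow(-79600, -1)), Mul(Mul(76037, Pow(-76038, -1)), Pow(-92360, -1))), 44187) = Add(Add(Mul(-222460, Rational(-1, 79600)), Mul(Mul(76037, Rational(-1, 76038)), Rational(-1, 92360))), 44187) = Add(Add(Rational(11123, 3980), Mul(Rational(-76037, 76038), Rational(-1, 92360))), 44187) = Add(Add(Rational(11123, 3980), Rational(76037, 7022869680)), 44187) = Add(Rational(781156820779, 279510213264), 44187) = Rational(12351498950317147, 279510213264)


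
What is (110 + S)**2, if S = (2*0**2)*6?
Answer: 12100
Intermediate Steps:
S = 0 (S = (2*0)*6 = 0*6 = 0)
(110 + S)**2 = (110 + 0)**2 = 110**2 = 12100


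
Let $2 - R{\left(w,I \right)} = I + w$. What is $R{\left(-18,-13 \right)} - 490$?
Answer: $-457$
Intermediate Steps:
$R{\left(w,I \right)} = 2 - I - w$ ($R{\left(w,I \right)} = 2 - \left(I + w\right) = 2 - I - w$)
$R{\left(-18,-13 \right)} - 490 = \left(2 - -13 - -18\right) - 490 = \left(2 + 13 + 18\right) - 490 = 33 - 490 = -457$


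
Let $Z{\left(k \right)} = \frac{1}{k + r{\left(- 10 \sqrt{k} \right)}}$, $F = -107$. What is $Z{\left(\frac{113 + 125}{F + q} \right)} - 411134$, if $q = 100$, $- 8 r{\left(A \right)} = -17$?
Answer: $- \frac{104839178}{255} \approx -4.1113 \cdot 10^{5}$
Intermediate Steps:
$r{\left(A \right)} = \frac{17}{8}$ ($r{\left(A \right)} = \left(- \frac{1}{8}\right) \left(-17\right) = \frac{17}{8}$)
$Z{\left(k \right)} = \frac{1}{\frac{17}{8} + k}$ ($Z{\left(k \right)} = \frac{1}{k + \frac{17}{8}} = \frac{1}{\frac{17}{8} + k}$)
$Z{\left(\frac{113 + 125}{F + q} \right)} - 411134 = \frac{8}{17 + 8 \frac{113 + 125}{-107 + 100}} - 411134 = \frac{8}{17 + 8 \frac{238}{-7}} - 411134 = \frac{8}{17 + 8 \cdot 238 \left(- \frac{1}{7}\right)} - 411134 = \frac{8}{17 + 8 \left(-34\right)} - 411134 = \frac{8}{17 - 272} - 411134 = \frac{8}{-255} - 411134 = 8 \left(- \frac{1}{255}\right) - 411134 = - \frac{8}{255} - 411134 = - \frac{104839178}{255}$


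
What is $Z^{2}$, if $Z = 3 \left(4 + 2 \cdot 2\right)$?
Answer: $576$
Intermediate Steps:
$Z = 24$ ($Z = 3 \left(4 + 4\right) = 3 \cdot 8 = 24$)
$Z^{2} = 24^{2} = 576$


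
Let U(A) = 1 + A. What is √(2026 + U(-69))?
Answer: √1958 ≈ 44.249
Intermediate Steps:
√(2026 + U(-69)) = √(2026 + (1 - 69)) = √(2026 - 68) = √1958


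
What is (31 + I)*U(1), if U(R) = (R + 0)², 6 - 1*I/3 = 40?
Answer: -71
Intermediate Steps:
I = -102 (I = 18 - 3*40 = 18 - 120 = -102)
U(R) = R²
(31 + I)*U(1) = (31 - 102)*1² = -71*1 = -71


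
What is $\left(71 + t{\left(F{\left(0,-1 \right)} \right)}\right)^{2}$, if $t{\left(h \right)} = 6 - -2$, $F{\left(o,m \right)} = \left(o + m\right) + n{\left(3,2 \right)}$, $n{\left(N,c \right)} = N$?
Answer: $6241$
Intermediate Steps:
$F{\left(o,m \right)} = 3 + m + o$ ($F{\left(o,m \right)} = \left(o + m\right) + 3 = \left(m + o\right) + 3 = 3 + m + o$)
$t{\left(h \right)} = 8$ ($t{\left(h \right)} = 6 + 2 = 8$)
$\left(71 + t{\left(F{\left(0,-1 \right)} \right)}\right)^{2} = \left(71 + 8\right)^{2} = 79^{2} = 6241$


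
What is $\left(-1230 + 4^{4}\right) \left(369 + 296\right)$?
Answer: $-647710$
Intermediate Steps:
$\left(-1230 + 4^{4}\right) \left(369 + 296\right) = \left(-1230 + 256\right) 665 = \left(-974\right) 665 = -647710$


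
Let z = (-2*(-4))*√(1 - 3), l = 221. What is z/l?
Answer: 8*I*√2/221 ≈ 0.051193*I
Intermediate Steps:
z = 8*I*√2 (z = 8*√(-2) = 8*(I*√2) = 8*I*√2 ≈ 11.314*I)
z/l = (8*I*√2)/221 = 8*I*√2/221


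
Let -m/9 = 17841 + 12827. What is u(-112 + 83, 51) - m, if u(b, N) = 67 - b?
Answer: 276108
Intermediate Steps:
m = -276012 (m = -9*(17841 + 12827) = -9*30668 = -276012)
u(-112 + 83, 51) - m = (67 - (-112 + 83)) - 1*(-276012) = (67 - 1*(-29)) + 276012 = (67 + 29) + 276012 = 96 + 276012 = 276108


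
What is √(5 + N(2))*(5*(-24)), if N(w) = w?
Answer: -120*√7 ≈ -317.49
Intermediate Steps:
√(5 + N(2))*(5*(-24)) = √(5 + 2)*(5*(-24)) = √7*(-120) = -120*√7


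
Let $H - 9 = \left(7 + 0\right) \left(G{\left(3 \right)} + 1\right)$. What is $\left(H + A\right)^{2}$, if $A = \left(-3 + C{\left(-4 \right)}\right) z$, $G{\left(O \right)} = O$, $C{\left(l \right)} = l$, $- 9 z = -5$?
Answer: $\frac{88804}{81} \approx 1096.3$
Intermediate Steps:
$z = \frac{5}{9}$ ($z = \left(- \frac{1}{9}\right) \left(-5\right) = \frac{5}{9} \approx 0.55556$)
$A = - \frac{35}{9}$ ($A = \left(-3 - 4\right) \frac{5}{9} = \left(-7\right) \frac{5}{9} = - \frac{35}{9} \approx -3.8889$)
$H = 37$ ($H = 9 + \left(7 + 0\right) \left(3 + 1\right) = 9 + 7 \cdot 4 = 9 + 28 = 37$)
$\left(H + A\right)^{2} = \left(37 - \frac{35}{9}\right)^{2} = \left(\frac{298}{9}\right)^{2} = \frac{88804}{81}$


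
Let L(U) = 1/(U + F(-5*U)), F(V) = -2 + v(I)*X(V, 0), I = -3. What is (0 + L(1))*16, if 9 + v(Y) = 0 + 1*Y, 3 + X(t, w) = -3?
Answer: 16/71 ≈ 0.22535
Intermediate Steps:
X(t, w) = -6 (X(t, w) = -3 - 3 = -6)
v(Y) = -9 + Y (v(Y) = -9 + (0 + 1*Y) = -9 + (0 + Y) = -9 + Y)
F(V) = 70 (F(V) = -2 + (-9 - 3)*(-6) = -2 - 12*(-6) = -2 + 72 = 70)
L(U) = 1/(70 + U) (L(U) = 1/(U + 70) = 1/(70 + U))
(0 + L(1))*16 = (0 + 1/(70 + 1))*16 = (0 + 1/71)*16 = (1/71)*16 = 16/71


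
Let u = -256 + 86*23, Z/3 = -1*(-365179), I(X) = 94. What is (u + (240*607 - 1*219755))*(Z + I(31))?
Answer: -79272189743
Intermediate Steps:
Z = 1095537 (Z = 3*(-1*(-365179)) = 3*365179 = 1095537)
u = 1722 (u = -256 + 1978 = 1722)
(u + (240*607 - 1*219755))*(Z + I(31)) = (1722 + (240*607 - 1*219755))*(1095537 + 94) = (1722 + (145680 - 219755))*1095631 = (1722 - 74075)*1095631 = -72353*1095631 = -79272189743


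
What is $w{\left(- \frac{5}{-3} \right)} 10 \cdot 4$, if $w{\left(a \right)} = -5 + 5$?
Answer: $0$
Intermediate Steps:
$w{\left(a \right)} = 0$
$w{\left(- \frac{5}{-3} \right)} 10 \cdot 4 = 0 \cdot 10 \cdot 4 = 0 \cdot 4 = 0$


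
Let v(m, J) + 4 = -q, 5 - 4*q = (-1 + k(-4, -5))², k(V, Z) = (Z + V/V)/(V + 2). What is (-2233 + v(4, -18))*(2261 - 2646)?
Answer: 861630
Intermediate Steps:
k(V, Z) = (1 + Z)/(2 + V) (k(V, Z) = (Z + 1)/(2 + V) = (1 + Z)/(2 + V))
q = 1 (q = 5/4 - (-1 + (1 - 5)/(2 - 4))²/4 = 5/4 - (-1 - 4/(-2))²/4 = 5/4 - (-1 - ½*(-4))²/4 = 5/4 - (-1 + 2)²/4 = 5/4 - ¼*1² = 5/4 - ¼*1 = 5/4 - ¼ = 1)
v(m, J) = -5 (v(m, J) = -4 - 1*1 = -4 - 1 = -5)
(-2233 + v(4, -18))*(2261 - 2646) = (-2233 - 5)*(2261 - 2646) = -2238*(-385) = 861630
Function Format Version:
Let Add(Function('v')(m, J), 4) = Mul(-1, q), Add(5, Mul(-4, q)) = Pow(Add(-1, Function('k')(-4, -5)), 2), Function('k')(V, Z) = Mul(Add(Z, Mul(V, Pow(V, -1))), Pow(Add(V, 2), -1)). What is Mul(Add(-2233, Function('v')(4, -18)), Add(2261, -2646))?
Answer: 861630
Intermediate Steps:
Function('k')(V, Z) = Mul(Pow(Add(2, V), -1), Add(1, Z)) (Function('k')(V, Z) = Mul(Add(Z, 1), Pow(Add(2, V), -1)) = Mul(Add(1, Z), Pow(Add(2, V), -1)) = Mul(Pow(Add(2, V), -1), Add(1, Z)))
q = 1 (q = Add(Rational(5, 4), Mul(Rational(-1, 4), Pow(Add(-1, Mul(Pow(Add(2, -4), -1), Add(1, -5))), 2))) = Add(Rational(5, 4), Mul(Rational(-1, 4), Pow(Add(-1, Mul(Pow(-2, -1), -4)), 2))) = Add(Rational(5, 4), Mul(Rational(-1, 4), Pow(Add(-1, Mul(Rational(-1, 2), -4)), 2))) = Add(Rational(5, 4), Mul(Rational(-1, 4), Pow(Add(-1, 2), 2))) = Add(Rational(5, 4), Mul(Rational(-1, 4), Pow(1, 2))) = Add(Rational(5, 4), Mul(Rational(-1, 4), 1)) = Add(Rational(5, 4), Rational(-1, 4)) = 1)
Function('v')(m, J) = -5 (Function('v')(m, J) = Add(-4, Mul(-1, 1)) = Add(-4, -1) = -5)
Mul(Add(-2233, Function('v')(4, -18)), Add(2261, -2646)) = Mul(Add(-2233, -5), Add(2261, -2646)) = Mul(-2238, -385) = 861630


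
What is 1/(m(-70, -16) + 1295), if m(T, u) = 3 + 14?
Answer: 1/1312 ≈ 0.00076220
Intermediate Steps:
m(T, u) = 17
1/(m(-70, -16) + 1295) = 1/(17 + 1295) = 1/1312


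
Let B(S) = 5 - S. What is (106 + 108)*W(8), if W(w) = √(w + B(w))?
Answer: 214*√5 ≈ 478.52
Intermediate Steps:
W(w) = √5 (W(w) = √(w + (5 - w)) = √5)
(106 + 108)*W(8) = (106 + 108)*√5 = 214*√5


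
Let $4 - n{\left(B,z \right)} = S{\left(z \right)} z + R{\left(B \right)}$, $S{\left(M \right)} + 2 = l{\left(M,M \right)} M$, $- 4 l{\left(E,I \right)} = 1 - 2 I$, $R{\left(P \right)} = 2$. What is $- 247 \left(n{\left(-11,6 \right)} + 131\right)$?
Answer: $-11362$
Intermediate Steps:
$l{\left(E,I \right)} = - \frac{1}{4} + \frac{I}{2}$ ($l{\left(E,I \right)} = - \frac{1 - 2 I}{4} = - \frac{1}{4} + \frac{I}{2}$)
$S{\left(M \right)} = -2 + M \left(- \frac{1}{4} + \frac{M}{2}\right)$ ($S{\left(M \right)} = -2 + \left(- \frac{1}{4} + \frac{M}{2}\right) M = -2 + M \left(- \frac{1}{4} + \frac{M}{2}\right)$)
$n{\left(B,z \right)} = 2 - z \left(-2 + \frac{z \left(-1 + 2 z\right)}{4}\right)$ ($n{\left(B,z \right)} = 4 - \left(\left(-2 + \frac{z \left(-1 + 2 z\right)}{4}\right) z + 2\right) = 4 - \left(z \left(-2 + \frac{z \left(-1 + 2 z\right)}{4}\right) + 2\right) = 4 - \left(2 + z \left(-2 + \frac{z \left(-1 + 2 z\right)}{4}\right)\right) = 2 - z \left(-2 + \frac{z \left(-1 + 2 z\right)}{4}\right)$)
$- 247 \left(n{\left(-11,6 \right)} + 131\right) = - 247 \left(\left(2 - \frac{3 \left(-8 + 6 \left(-1 + 2 \cdot 6\right)\right)}{2}\right) + 131\right) = - 247 \left(\left(2 - \frac{3 \left(-8 + 6 \left(-1 + 12\right)\right)}{2}\right) + 131\right) = - 247 \left(\left(2 - \frac{3 \left(-8 + 6 \cdot 11\right)}{2}\right) + 131\right) = - 247 \left(\left(2 - \frac{3 \left(-8 + 66\right)}{2}\right) + 131\right) = - 247 \left(\left(2 - \frac{3}{2} \cdot 58\right) + 131\right) = - 247 \left(\left(2 - 87\right) + 131\right) = - 247 \left(-85 + 131\right) = \left(-247\right) 46 = -11362$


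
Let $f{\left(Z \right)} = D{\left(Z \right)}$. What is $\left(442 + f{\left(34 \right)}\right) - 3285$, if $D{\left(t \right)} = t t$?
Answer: $-1687$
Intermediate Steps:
$D{\left(t \right)} = t^{2}$
$f{\left(Z \right)} = Z^{2}$
$\left(442 + f{\left(34 \right)}\right) - 3285 = \left(442 + 34^{2}\right) - 3285 = \left(442 + 1156\right) - 3285 = 1598 - 3285 = -1687$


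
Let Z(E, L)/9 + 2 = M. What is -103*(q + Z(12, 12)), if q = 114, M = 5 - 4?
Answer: -10815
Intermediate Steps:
M = 1
Z(E, L) = -9 (Z(E, L) = -18 + 9*1 = -18 + 9 = -9)
-103*(q + Z(12, 12)) = -103*(114 - 9) = -103*105 = -10815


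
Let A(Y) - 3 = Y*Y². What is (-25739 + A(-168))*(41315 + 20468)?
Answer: -294542297144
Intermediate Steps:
A(Y) = 3 + Y³ (A(Y) = 3 + Y*Y² = 3 + Y³)
(-25739 + A(-168))*(41315 + 20468) = (-25739 + (3 + (-168)³))*(41315 + 20468) = (-25739 + (3 - 4741632))*61783 = (-25739 - 4741629)*61783 = -4767368*61783 = -294542297144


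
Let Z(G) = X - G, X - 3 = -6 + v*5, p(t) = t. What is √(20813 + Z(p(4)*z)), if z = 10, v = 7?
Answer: √20805 ≈ 144.24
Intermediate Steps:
X = 32 (X = 3 + (-6 + 7*5) = 3 + (-6 + 35) = 3 + 29 = 32)
Z(G) = 32 - G
√(20813 + Z(p(4)*z)) = √(20813 + (32 - 4*10)) = √(20813 + (32 - 1*40)) = √(20813 + (32 - 40)) = √(20813 - 8) = √20805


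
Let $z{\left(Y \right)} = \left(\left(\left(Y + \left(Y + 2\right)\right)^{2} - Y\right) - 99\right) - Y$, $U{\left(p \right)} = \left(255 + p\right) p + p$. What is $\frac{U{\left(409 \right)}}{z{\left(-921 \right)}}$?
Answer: $\frac{271985}{3387343} \approx 0.080294$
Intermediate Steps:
$U{\left(p \right)} = p + p \left(255 + p\right)$ ($U{\left(p \right)} = p \left(255 + p\right) + p = p + p \left(255 + p\right)$)
$z{\left(Y \right)} = -99 + \left(2 + 2 Y\right)^{2} - 2 Y$ ($z{\left(Y \right)} = \left(\left(\left(Y + \left(2 + Y\right)\right)^{2} - Y\right) - 99\right) - Y = \left(\left(\left(2 + 2 Y\right)^{2} - Y\right) - 99\right) - Y = \left(-99 + \left(2 + 2 Y\right)^{2} - Y\right) - Y = -99 + \left(2 + 2 Y\right)^{2} - 2 Y$)
$\frac{U{\left(409 \right)}}{z{\left(-921 \right)}} = \frac{409 \left(256 + 409\right)}{-95 + 4 \left(-921\right)^{2} + 6 \left(-921\right)} = \frac{409 \cdot 665}{-95 + 4 \cdot 848241 - 5526} = \frac{271985}{-95 + 3392964 - 5526} = \frac{271985}{3387343}$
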